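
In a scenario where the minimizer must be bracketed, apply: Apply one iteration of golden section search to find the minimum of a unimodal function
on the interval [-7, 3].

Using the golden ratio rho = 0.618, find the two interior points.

Golden section search on [-7, 3].
Golden ratio rho = 0.618 (approx).
Interior points:
  x_1 = -7 + (1-0.618)*10 = -3.1800
  x_2 = -7 + 0.618*10 = -0.8200
Compare f(x_1) and f(x_2) to determine which subinterval to keep.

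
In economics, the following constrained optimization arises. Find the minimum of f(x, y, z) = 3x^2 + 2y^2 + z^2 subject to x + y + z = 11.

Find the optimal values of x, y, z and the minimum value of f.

Using Lagrange multipliers on f = 3x^2 + 2y^2 + z^2 with constraint x + y + z = 11:
Conditions: 2*3*x = lambda, 2*2*y = lambda, 2*1*z = lambda
So x = lambda/6, y = lambda/4, z = lambda/2
Substituting into constraint: lambda * (11/12) = 11
lambda = 12
x = 2, y = 3, z = 6
Minimum value = 66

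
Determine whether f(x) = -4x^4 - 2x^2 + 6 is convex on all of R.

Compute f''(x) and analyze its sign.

f(x) = -4x^4 - 2x^2 + 6
f'(x) = -16x^3 + -4x
f''(x) = -48x^2 + -4
f''(x) = -48x^2 + -4 <= -4 < 0 for all x
Therefore, f is concave on R.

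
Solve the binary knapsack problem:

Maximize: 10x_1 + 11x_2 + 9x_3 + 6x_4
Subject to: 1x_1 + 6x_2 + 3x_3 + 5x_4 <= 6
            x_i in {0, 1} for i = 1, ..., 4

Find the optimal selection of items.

Items: item 1 (v=10, w=1), item 2 (v=11, w=6), item 3 (v=9, w=3), item 4 (v=6, w=5)
Capacity: 6
Checking all 16 subsets (w = total weight, v = total value):
  {}: w = 0, v = 0
  {1}: w = 1, v = 10
  {2}: w = 6, v = 11
  {3}: w = 3, v = 9
  {4}: w = 5, v = 6
  {1, 2}: w = 7 > 6, infeasible
  {1, 3}: w = 4, v = 19
  {1, 4}: w = 6, v = 16
  {2, 3}: w = 9 > 6, infeasible
  {2, 4}: w = 11 > 6, infeasible
  {3, 4}: w = 8 > 6, infeasible
  {1, 2, 3}: w = 10 > 6, infeasible
  {1, 2, 4}: w = 12 > 6, infeasible
  {1, 3, 4}: w = 9 > 6, infeasible
  {2, 3, 4}: w = 14 > 6, infeasible
  {1, 2, 3, 4}: w = 15 > 6, infeasible
Best feasible subset: items [1, 3]
Total weight: 4 <= 6, total value: 19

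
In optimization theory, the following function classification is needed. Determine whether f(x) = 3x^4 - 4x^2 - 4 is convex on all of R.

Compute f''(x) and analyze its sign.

f(x) = 3x^4 - 4x^2 - 4
f'(x) = 12x^3 + -8x
f''(x) = 36x^2 + -8
f''(0) = -8 < 0, so not convex near x = 0
Therefore, f is not globally convex on R.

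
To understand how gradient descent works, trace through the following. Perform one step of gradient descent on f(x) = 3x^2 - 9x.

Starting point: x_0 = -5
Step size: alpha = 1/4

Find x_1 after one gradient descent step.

f(x) = 3x^2 - 9x
f'(x) = 6x - 9
f'(-5) = 6*-5 + (-9) = -39
x_1 = x_0 - alpha * f'(x_0) = -5 - 1/4 * -39 = 19/4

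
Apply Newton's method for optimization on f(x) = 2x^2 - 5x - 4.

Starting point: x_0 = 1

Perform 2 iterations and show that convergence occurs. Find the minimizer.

f(x) = 2x^2 - 5x - 4, f'(x) = 4x + (-5), f''(x) = 4
Step 1: f'(1) = -1, x_1 = 1 - -1/4 = 5/4
Step 2: f'(5/4) = 0, x_2 = 5/4 (converged)
Newton's method converges in 1 step for quadratics.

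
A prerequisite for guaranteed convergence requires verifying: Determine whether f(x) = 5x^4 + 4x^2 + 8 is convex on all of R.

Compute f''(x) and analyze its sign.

f(x) = 5x^4 + 4x^2 + 8
f'(x) = 20x^3 + 8x
f''(x) = 60x^2 + 8
f''(x) = 60x^2 + 8 >= 8 > 0 for all x
Therefore, f is convex on R.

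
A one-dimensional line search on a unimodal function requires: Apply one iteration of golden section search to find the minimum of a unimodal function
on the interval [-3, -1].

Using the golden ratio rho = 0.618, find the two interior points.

Golden section search on [-3, -1].
Golden ratio rho = 0.618 (approx).
Interior points:
  x_1 = -3 + (1-0.618)*2 = -2.2360
  x_2 = -3 + 0.618*2 = -1.7640
Compare f(x_1) and f(x_2) to determine which subinterval to keep.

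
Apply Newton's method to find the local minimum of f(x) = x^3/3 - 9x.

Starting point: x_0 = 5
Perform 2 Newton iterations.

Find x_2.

f(x) = x^3/3 - 9x
f'(x) = x^2 - 9, f''(x) = 2x
Newton update: x_{n+1} = x_n - (x_n^2 - 9)/(2*x_n)
Step 1: x_0 = 5, f'=16, f''=10, x_1 = 17/5
Step 2: x_1 = 17/5, f'=64/25, f''=34/5, x_2 = 257/85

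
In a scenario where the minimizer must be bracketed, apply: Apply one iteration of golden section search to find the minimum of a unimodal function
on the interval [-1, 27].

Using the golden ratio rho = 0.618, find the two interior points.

Golden section search on [-1, 27].
Golden ratio rho = 0.618 (approx).
Interior points:
  x_1 = -1 + (1-0.618)*28 = 9.6960
  x_2 = -1 + 0.618*28 = 16.3040
Compare f(x_1) and f(x_2) to determine which subinterval to keep.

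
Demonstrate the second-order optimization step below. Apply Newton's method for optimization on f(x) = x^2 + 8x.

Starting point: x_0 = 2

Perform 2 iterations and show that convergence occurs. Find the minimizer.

f(x) = x^2 + 8x, f'(x) = 2x + (8), f''(x) = 2
Step 1: f'(2) = 12, x_1 = 2 - 12/2 = -4
Step 2: f'(-4) = 0, x_2 = -4 (converged)
Newton's method converges in 1 step for quadratics.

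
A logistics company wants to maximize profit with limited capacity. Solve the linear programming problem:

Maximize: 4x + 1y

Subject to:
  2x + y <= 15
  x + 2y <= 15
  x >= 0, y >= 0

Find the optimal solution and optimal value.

Feasible vertices: (0, 0), (0, 15/2), (5, 5), (15/2, 0)
Objective 4x + 1y at each:
  (0, 0): 0
  (0, 15/2): 15/2
  (5, 5): 25
  (15/2, 0): 30
Maximum is 30 at (15/2, 0).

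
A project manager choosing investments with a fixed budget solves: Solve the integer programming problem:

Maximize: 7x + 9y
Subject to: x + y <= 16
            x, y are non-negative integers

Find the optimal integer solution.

Objective: 7x + 9y, constraint: x + y <= 16
Coefficient of y is 9 > coefficient of x is 7, so allocate the entire budget to y.
Optimal: x = 0, y = 16, value = 144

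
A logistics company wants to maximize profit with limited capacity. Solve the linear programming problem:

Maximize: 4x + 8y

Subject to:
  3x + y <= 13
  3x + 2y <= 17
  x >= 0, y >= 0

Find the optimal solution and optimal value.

Feasible vertices: (0, 0), (0, 17/2), (3, 4), (13/3, 0)
Objective 4x + 8y at each:
  (0, 0): 0
  (0, 17/2): 68
  (3, 4): 44
  (13/3, 0): 52/3
Maximum is 68 at (0, 17/2).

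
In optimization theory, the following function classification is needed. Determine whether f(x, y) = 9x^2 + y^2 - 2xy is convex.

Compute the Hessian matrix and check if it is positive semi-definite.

f(x,y) = 9x^2 + y^2 - 2xy
Hessian H = [[18, -2], [-2, 2]]
trace(H) = 20, det(H) = 32
Eigenvalues: (20 +/- sqrt(272)) / 2 = 18.25, 1.754
Since both eigenvalues > 0, f is convex.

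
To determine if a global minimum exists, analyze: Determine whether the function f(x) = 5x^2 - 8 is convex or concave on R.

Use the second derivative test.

f(x) = 5x^2 - 8
f'(x) = 10x + 0
f''(x) = 10
Since f''(x) = 10 > 0 for all x, f is convex on R.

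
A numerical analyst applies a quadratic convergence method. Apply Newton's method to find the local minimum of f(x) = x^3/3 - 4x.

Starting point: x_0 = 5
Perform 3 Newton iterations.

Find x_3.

f(x) = x^3/3 - 4x
f'(x) = x^2 - 4, f''(x) = 2x
Newton update: x_{n+1} = x_n - (x_n^2 - 4)/(2*x_n)
Step 1: x_0 = 5, f'=21, f''=10, x_1 = 29/10
Step 2: x_1 = 29/10, f'=441/100, f''=29/5, x_2 = 1241/580
Step 3: x_2 = 1241/580, f'=194481/336400, f''=1241/290, x_3 = 2885681/1439560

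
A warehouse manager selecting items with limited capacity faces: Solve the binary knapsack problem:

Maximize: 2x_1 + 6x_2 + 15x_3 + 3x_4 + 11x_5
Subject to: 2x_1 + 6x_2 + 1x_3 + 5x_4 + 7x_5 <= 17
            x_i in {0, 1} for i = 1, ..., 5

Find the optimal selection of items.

Items: item 1 (v=2, w=2), item 2 (v=6, w=6), item 3 (v=15, w=1), item 4 (v=3, w=5), item 5 (v=11, w=7)
Capacity: 17
Checking all 32 subsets (w = total weight, v = total value):
  {}: w = 0, v = 0
  {1}: w = 2, v = 2
  {2}: w = 6, v = 6
  {3}: w = 1, v = 15
  {4}: w = 5, v = 3
  {5}: w = 7, v = 11
  {1, 2}: w = 8, v = 8
  {1, 3}: w = 3, v = 17
  {1, 4}: w = 7, v = 5
  {1, 5}: w = 9, v = 13
  {2, 3}: w = 7, v = 21
  {2, 4}: w = 11, v = 9
  {2, 5}: w = 13, v = 17
  {3, 4}: w = 6, v = 18
  {3, 5}: w = 8, v = 26
  {4, 5}: w = 12, v = 14
  {1, 2, 3}: w = 9, v = 23
  {1, 2, 4}: w = 13, v = 11
  {1, 2, 5}: w = 15, v = 19
  {1, 3, 4}: w = 8, v = 20
  {1, 3, 5}: w = 10, v = 28
  {1, 4, 5}: w = 14, v = 16
  {2, 3, 4}: w = 12, v = 24
  {2, 3, 5}: w = 14, v = 32
  {2, 4, 5}: w = 18 > 17, infeasible
  {3, 4, 5}: w = 13, v = 29
  {1, 2, 3, 4}: w = 14, v = 26
  {1, 2, 3, 5}: w = 16, v = 34
  {1, 2, 4, 5}: w = 20 > 17, infeasible
  {1, 3, 4, 5}: w = 15, v = 31
  {2, 3, 4, 5}: w = 19 > 17, infeasible
  {1, 2, 3, 4, 5}: w = 21 > 17, infeasible
Best feasible subset: items [1, 2, 3, 5]
Total weight: 16 <= 17, total value: 34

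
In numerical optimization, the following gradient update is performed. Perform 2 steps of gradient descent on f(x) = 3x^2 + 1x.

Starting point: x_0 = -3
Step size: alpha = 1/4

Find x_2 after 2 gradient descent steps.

f(x) = 3x^2 + 1x, f'(x) = 6x + (1)
Step 1: f'(-3) = -17, x_1 = -3 - 1/4 * -17 = 5/4
Step 2: f'(5/4) = 17/2, x_2 = 5/4 - 1/4 * 17/2 = -7/8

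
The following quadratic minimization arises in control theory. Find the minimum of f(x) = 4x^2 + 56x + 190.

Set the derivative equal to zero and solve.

f(x) = 4x^2 + 56x + 190
f'(x) = 8x + (56) = 0
x = -56/8 = -7
f(-7) = -6
Since f''(x) = 8 > 0, this is a minimum.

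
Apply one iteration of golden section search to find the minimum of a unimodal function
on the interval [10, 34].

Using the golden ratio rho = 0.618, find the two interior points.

Golden section search on [10, 34].
Golden ratio rho = 0.618 (approx).
Interior points:
  x_1 = 10 + (1-0.618)*24 = 19.1680
  x_2 = 10 + 0.618*24 = 24.8320
Compare f(x_1) and f(x_2) to determine which subinterval to keep.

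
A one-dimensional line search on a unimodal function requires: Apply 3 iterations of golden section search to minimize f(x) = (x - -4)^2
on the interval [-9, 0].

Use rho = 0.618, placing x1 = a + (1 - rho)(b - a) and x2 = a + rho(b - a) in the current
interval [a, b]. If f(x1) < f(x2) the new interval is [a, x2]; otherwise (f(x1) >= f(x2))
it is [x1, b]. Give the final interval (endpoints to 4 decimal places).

Golden section search for min of f(x) = (x - -4)^2 on [-9, 0].
Each step: x1 = a + (1 - rho)(b - a), x2 = a + rho(b - a); if f(x1) < f(x2) keep [a, x2], otherwise keep [x1, b].
Step 1: [-9.0000, 0.0000], x1=-5.5620 (f=2.4398), x2=-3.4380 (f=0.3158); f(x1) > f(x2) => keep [-5.5620, 0.0000]
Step 2: [-5.5620, 0.0000], x1=-3.4373 (f=0.3166), x2=-2.1247 (f=3.5168); f(x1) < f(x2) => keep [-5.5620, -2.1247]
Step 3: [-5.5620, -2.1247], x1=-4.2489 (f=0.0620), x2=-3.4377 (f=0.3161); f(x1) < f(x2) => keep [-5.5620, -3.4377]
Final interval: [-5.5620, -3.4377]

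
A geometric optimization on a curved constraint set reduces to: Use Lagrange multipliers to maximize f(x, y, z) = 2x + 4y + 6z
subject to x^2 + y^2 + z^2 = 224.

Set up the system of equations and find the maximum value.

Lagrange conditions: 2 = 2*lambda*x, 4 = 2*lambda*y, 6 = 2*lambda*z
So x:2 = y:4 = z:6, i.e. x = 2t, y = 4t, z = 6t
Constraint: t^2*(2^2 + 4^2 + 6^2) = 224
  t^2 * 56 = 224  =>  t = sqrt(4)
Maximum = 2*2t + 4*4t + 6*6t = 56*sqrt(4) = 112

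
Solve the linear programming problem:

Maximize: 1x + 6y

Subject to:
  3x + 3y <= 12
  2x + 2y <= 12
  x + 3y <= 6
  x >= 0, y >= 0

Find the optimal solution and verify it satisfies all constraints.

Feasible vertices: (0, 0), (0, 2), (3, 1), (4, 0)
Objective 1x + 6y at each vertex:
  (0, 0): 0
  (0, 2): 12
  (3, 1): 9
  (4, 0): 4
Maximum is 12 at (0, 2).
Verify constraints at (x, y) = (0, 2):
  3*0 + 3*2 = 6 <= 12
  2*0 + 2*2 = 4 <= 12
  1*0 + 3*2 = 6 <= 6 (active)
  x = 0 >= 0, y = 2 >= 0. All constraints satisfied.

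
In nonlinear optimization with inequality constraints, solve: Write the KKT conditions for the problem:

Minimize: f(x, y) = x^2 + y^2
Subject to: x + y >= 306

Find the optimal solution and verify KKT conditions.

KKT conditions for min x^2 + y^2 s.t. x + y >= 306:
Stationarity: 2x = mu, 2y = mu
So x = y = mu/2.
Complementary slackness: mu*(x + y - 306) = 0
Primal feasibility: x + y >= 306; dual feasibility: mu >= 0
If mu = 0 then x = y = 0, but 0 + 0 < 306 is infeasible, so the constraint is active.
Constraint active: x + y = 2*(mu/2) = 306 => mu = 306
x = y = 153, f = 46818
Verify: stationarity 2*153 = 306 = mu; primal 153 + 153 = 306 >= 306; dual mu = 306 >= 0; complementary slackness 306*(306 - 306) = 0. All KKT conditions hold.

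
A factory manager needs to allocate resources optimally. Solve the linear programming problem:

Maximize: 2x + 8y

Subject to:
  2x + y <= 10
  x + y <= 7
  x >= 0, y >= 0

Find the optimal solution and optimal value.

Feasible vertices: (0, 0), (0, 7), (3, 4), (5, 0)
Objective 2x + 8y at each:
  (0, 0): 0
  (0, 7): 56
  (3, 4): 38
  (5, 0): 10
Maximum is 56 at (0, 7).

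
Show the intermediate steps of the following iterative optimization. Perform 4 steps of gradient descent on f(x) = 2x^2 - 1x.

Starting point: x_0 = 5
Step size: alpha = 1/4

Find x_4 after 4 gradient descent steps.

f(x) = 2x^2 - 1x, f'(x) = 4x + (-1)
Step 1: f'(5) = 19, x_1 = 5 - 1/4 * 19 = 1/4
Step 2: f'(1/4) = 0, x_2 = 1/4 - 1/4 * 0 = 1/4
Step 3: f'(1/4) = 0, x_3 = 1/4 - 1/4 * 0 = 1/4
Step 4: f'(1/4) = 0, x_4 = 1/4 - 1/4 * 0 = 1/4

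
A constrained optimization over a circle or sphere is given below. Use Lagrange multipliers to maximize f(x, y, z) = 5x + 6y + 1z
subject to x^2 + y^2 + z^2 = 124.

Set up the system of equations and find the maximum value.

Lagrange conditions: 5 = 2*lambda*x, 6 = 2*lambda*y, 1 = 2*lambda*z
So x:5 = y:6 = z:1, i.e. x = 5t, y = 6t, z = 1t
Constraint: t^2*(5^2 + 6^2 + 1^2) = 124
  t^2 * 62 = 124  =>  t = sqrt(2)
Maximum = 5*5t + 6*6t + 1*1t = 62*sqrt(2) = sqrt(7688)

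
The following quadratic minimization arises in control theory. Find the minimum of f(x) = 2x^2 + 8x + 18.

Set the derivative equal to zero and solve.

f(x) = 2x^2 + 8x + 18
f'(x) = 4x + (8) = 0
x = -8/4 = -2
f(-2) = 10
Since f''(x) = 4 > 0, this is a minimum.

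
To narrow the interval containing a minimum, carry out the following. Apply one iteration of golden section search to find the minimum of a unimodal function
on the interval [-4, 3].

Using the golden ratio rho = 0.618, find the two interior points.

Golden section search on [-4, 3].
Golden ratio rho = 0.618 (approx).
Interior points:
  x_1 = -4 + (1-0.618)*7 = -1.3260
  x_2 = -4 + 0.618*7 = 0.3260
Compare f(x_1) and f(x_2) to determine which subinterval to keep.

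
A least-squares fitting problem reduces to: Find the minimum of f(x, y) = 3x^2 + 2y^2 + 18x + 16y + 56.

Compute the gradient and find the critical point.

f(x,y) = 3x^2 + 2y^2 + 18x + 16y + 56
df/dx = 6x + (18) = 0  =>  x = -3
df/dy = 4y + (16) = 0  =>  y = -4
f(-3, -4) = 3*(-3)^2 + 2*(-4)^2 + 18*(-3) + 16*(-4) + 56 = -3
Hessian is diagonal with entries 6, 4 > 0, so this is a minimum.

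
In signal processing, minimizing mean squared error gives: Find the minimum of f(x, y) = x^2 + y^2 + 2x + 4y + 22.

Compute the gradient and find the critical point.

f(x,y) = x^2 + y^2 + 2x + 4y + 22
df/dx = 2x + (2) = 0  =>  x = -1
df/dy = 2y + (4) = 0  =>  y = -2
f(-1, -2) = 1*(-1)^2 + 1*(-2)^2 + 2*(-1) + 4*(-2) + 22 = 17
Hessian is diagonal with entries 2, 2 > 0, so this is a minimum.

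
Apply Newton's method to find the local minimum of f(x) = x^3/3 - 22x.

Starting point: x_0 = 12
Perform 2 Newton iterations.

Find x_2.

f(x) = x^3/3 - 22x
f'(x) = x^2 - 22, f''(x) = 2x
Newton update: x_{n+1} = x_n - (x_n^2 - 22)/(2*x_n)
Step 1: x_0 = 12, f'=122, f''=24, x_1 = 83/12
Step 2: x_1 = 83/12, f'=3721/144, f''=83/6, x_2 = 10057/1992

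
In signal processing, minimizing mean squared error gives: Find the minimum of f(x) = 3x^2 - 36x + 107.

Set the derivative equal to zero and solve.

f(x) = 3x^2 - 36x + 107
f'(x) = 6x + (-36) = 0
x = 36/6 = 6
f(6) = -1
Since f''(x) = 6 > 0, this is a minimum.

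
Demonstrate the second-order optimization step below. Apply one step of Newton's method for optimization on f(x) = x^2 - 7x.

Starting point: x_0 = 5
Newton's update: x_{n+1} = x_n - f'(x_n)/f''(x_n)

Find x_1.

f(x) = x^2 - 7x
f'(x) = 2x + (-7), f''(x) = 2
Newton step: x_1 = x_0 - f'(x_0)/f''(x_0)
f'(5) = 3
x_1 = 5 - 3/2 = 7/2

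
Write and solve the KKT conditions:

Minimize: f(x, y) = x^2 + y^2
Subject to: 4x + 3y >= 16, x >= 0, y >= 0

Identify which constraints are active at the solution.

KKT conditions for min x^2 + y^2 s.t. 4x + 3y >= 16, x >= 0, y >= 0:
Stationarity: 2x = mu*4 + mu_x, 2y = mu*3 + mu_y, with mu, mu_x, mu_y >= 0
Complementary slackness: mu*(4x + 3y - 16) = 0, mu_x*x = 0, mu_y*y = 0
(0, 0) is infeasible (4*0 + 3*0 < 16), so if mu = 0 stationarity would force x = mu_x/2 >= 0, y = mu_y/2 >= 0 with mu_x*x = mu_y*y = 0, i.e. x = y = 0: contradiction. Hence mu > 0 and 4x + 3y = 16 is active.
Try x > 0, y > 0 (so mu_x = mu_y = 0): x = 4*mu/2, y = 3*mu/2
Substitute: 4*(4*mu/2) + 3*(3*mu/2) = 16
  mu*25/2 = 16 => mu = 32/25
x* = 64/25 > 0, y* = 48/25 > 0, consistent with mu_x = mu_y = 0.
f is convex and the constraints are linear, so this KKT point is the global minimum.
f* = 256/25
Active constraints: 4x + 3y >= 16 (holds with equality, mu = 32/25 > 0); x >= 0 and y >= 0 are inactive (mu_x = mu_y = 0).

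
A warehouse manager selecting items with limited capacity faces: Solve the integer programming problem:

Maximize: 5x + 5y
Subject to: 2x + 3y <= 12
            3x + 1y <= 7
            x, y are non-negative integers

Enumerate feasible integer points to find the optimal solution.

Constraint 1: 2x + 3y <= 12
Constraint 2: 3x + 1y <= 7
Feasible x range (need y >= 0): 0 <= x <= min(12/2, 7/3) => x in {0, ..., 2}.
Enumerate feasible integer points row by row (the coefficient of y is 5 > 0, so for each x the largest feasible y gives the best value):
  x = 0: y <= min((12 - 2*0)/3, (7 - 3*0)/1) => y in {0, ..., 4}; best 5*0 + 5*4 = 20
  x = 1: y <= min((12 - 2*1)/3, (7 - 3*1)/1) => y in {0, ..., 3}; best 5*1 + 5*3 = 20
  x = 2: y <= min((12 - 2*2)/3, (7 - 3*2)/1) => y in {0, ..., 1}; best 5*2 + 5*1 = 15
The maximum 5x + 5y = 20 is achieved at x = 0, y = 4.
(The same value 20 is also attained at (1, 3).)
Check: 2*0 + 3*4 = 12 <= 12 and 3*0 + 1*4 = 4 <= 7.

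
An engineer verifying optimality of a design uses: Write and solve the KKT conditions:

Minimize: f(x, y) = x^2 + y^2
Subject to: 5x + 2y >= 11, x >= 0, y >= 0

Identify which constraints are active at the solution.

KKT conditions for min x^2 + y^2 s.t. 5x + 2y >= 11, x >= 0, y >= 0:
Stationarity: 2x = mu*5 + mu_x, 2y = mu*2 + mu_y, with mu, mu_x, mu_y >= 0
Complementary slackness: mu*(5x + 2y - 11) = 0, mu_x*x = 0, mu_y*y = 0
(0, 0) is infeasible (5*0 + 2*0 < 11), so if mu = 0 stationarity would force x = mu_x/2 >= 0, y = mu_y/2 >= 0 with mu_x*x = mu_y*y = 0, i.e. x = y = 0: contradiction. Hence mu > 0 and 5x + 2y = 11 is active.
Try x > 0, y > 0 (so mu_x = mu_y = 0): x = 5*mu/2, y = 2*mu/2
Substitute: 5*(5*mu/2) + 2*(2*mu/2) = 11
  mu*29/2 = 11 => mu = 22/29
x* = 55/29 > 0, y* = 22/29 > 0, consistent with mu_x = mu_y = 0.
f is convex and the constraints are linear, so this KKT point is the global minimum.
f* = 121/29
Active constraints: 5x + 2y >= 11 (holds with equality, mu = 22/29 > 0); x >= 0 and y >= 0 are inactive (mu_x = mu_y = 0).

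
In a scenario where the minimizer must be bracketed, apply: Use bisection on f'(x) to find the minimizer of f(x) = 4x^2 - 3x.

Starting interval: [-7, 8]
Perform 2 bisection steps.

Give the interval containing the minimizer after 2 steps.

Finding critical point of f(x) = 4x^2 - 3x using bisection on f'(x) = 8x + -3.
f'(x) = 0 when x = 3/8.
Starting interval: [-7, 8]
Step 1: mid = 1/2, f'(mid) = 1, new interval = [-7, 1/2]
Step 2: mid = -13/4, f'(mid) = -29, new interval = [-13/4, 1/2]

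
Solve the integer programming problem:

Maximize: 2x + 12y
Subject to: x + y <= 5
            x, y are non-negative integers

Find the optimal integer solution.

Objective: 2x + 12y, constraint: x + y <= 5
Coefficient of y is 12 > coefficient of x is 2, so allocate the entire budget to y.
Optimal: x = 0, y = 5, value = 60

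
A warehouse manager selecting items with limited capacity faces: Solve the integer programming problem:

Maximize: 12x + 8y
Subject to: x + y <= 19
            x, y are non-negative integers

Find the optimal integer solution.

Objective: 12x + 8y, constraint: x + y <= 19
Coefficient of x is 12 >= coefficient of y is 8, so allocate the entire budget to x.
Optimal: x = 19, y = 0, value = 228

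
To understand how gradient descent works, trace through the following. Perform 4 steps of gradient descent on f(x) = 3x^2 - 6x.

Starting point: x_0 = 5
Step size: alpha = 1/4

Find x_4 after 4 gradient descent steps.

f(x) = 3x^2 - 6x, f'(x) = 6x + (-6)
Step 1: f'(5) = 24, x_1 = 5 - 1/4 * 24 = -1
Step 2: f'(-1) = -12, x_2 = -1 - 1/4 * -12 = 2
Step 3: f'(2) = 6, x_3 = 2 - 1/4 * 6 = 1/2
Step 4: f'(1/2) = -3, x_4 = 1/2 - 1/4 * -3 = 5/4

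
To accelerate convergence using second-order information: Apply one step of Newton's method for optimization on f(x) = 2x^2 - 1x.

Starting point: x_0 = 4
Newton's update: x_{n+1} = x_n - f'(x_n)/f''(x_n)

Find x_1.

f(x) = 2x^2 - 1x
f'(x) = 4x + (-1), f''(x) = 4
Newton step: x_1 = x_0 - f'(x_0)/f''(x_0)
f'(4) = 15
x_1 = 4 - 15/4 = 1/4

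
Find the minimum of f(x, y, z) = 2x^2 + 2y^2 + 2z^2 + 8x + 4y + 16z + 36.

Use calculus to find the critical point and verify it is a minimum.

f(x,y,z) = 2x^2 + 2y^2 + 2z^2 + 8x + 4y + 16z + 36
df/dx = 4x + (8) = 0 => x = -2
df/dy = 4y + (4) = 0 => y = -1
df/dz = 4z + (16) = 0 => z = -4
f(-2,-1,-4) = 2*(-2)^2 + 2*(-1)^2 + 2*(-4)^2 + 8*(-2) + 4*(-1) + 16*(-4) + 36 = -6
Hessian is diagonal with entries 4, 4, 4 > 0, confirmed minimum.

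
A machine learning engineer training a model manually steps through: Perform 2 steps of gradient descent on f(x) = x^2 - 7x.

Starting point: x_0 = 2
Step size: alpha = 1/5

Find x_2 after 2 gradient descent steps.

f(x) = x^2 - 7x, f'(x) = 2x + (-7)
Step 1: f'(2) = -3, x_1 = 2 - 1/5 * -3 = 13/5
Step 2: f'(13/5) = -9/5, x_2 = 13/5 - 1/5 * -9/5 = 74/25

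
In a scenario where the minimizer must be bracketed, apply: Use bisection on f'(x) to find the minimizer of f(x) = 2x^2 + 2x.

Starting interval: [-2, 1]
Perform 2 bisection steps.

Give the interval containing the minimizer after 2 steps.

Finding critical point of f(x) = 2x^2 + 2x using bisection on f'(x) = 4x + 2.
f'(x) = 0 when x = -1/2.
Starting interval: [-2, 1]
Step 1: mid = -1/2, f'(mid) = 0, new interval = [-1/2, -1/2]
Step 2: mid = -1/2, f'(mid) = 0, new interval = [-1/2, -1/2]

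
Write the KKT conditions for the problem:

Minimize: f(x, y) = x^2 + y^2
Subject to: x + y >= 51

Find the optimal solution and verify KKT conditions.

KKT conditions for min x^2 + y^2 s.t. x + y >= 51:
Stationarity: 2x = mu, 2y = mu
So x = y = mu/2.
Complementary slackness: mu*(x + y - 51) = 0
Primal feasibility: x + y >= 51; dual feasibility: mu >= 0
If mu = 0 then x = y = 0, but 0 + 0 < 51 is infeasible, so the constraint is active.
Constraint active: x + y = 2*(mu/2) = 51 => mu = 51
x = y = 51/2, f = 2601/2
Verify: stationarity 2*(51/2) = 51 = mu; primal 51/2 + 51/2 = 51 >= 51; dual mu = 51 >= 0; complementary slackness 51*(51 - 51) = 0. All KKT conditions hold.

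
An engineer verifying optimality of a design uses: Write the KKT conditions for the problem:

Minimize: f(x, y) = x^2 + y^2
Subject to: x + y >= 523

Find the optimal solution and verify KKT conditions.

KKT conditions for min x^2 + y^2 s.t. x + y >= 523:
Stationarity: 2x = mu, 2y = mu
So x = y = mu/2.
Complementary slackness: mu*(x + y - 523) = 0
Primal feasibility: x + y >= 523; dual feasibility: mu >= 0
If mu = 0 then x = y = 0, but 0 + 0 < 523 is infeasible, so the constraint is active.
Constraint active: x + y = 2*(mu/2) = 523 => mu = 523
x = y = 523/2, f = 273529/2
Verify: stationarity 2*(523/2) = 523 = mu; primal 523/2 + 523/2 = 523 >= 523; dual mu = 523 >= 0; complementary slackness 523*(523 - 523) = 0. All KKT conditions hold.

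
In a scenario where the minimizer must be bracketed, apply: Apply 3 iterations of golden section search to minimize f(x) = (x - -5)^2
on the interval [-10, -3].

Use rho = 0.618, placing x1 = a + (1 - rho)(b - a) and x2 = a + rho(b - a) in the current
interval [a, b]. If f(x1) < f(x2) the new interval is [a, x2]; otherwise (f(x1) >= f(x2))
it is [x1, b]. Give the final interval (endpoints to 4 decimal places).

Golden section search for min of f(x) = (x - -5)^2 on [-10, -3].
Each step: x1 = a + (1 - rho)(b - a), x2 = a + rho(b - a); if f(x1) < f(x2) keep [a, x2], otherwise keep [x1, b].
Step 1: [-10.0000, -3.0000], x1=-7.3260 (f=5.4103), x2=-5.6740 (f=0.4543); f(x1) > f(x2) => keep [-7.3260, -3.0000]
Step 2: [-7.3260, -3.0000], x1=-5.6735 (f=0.4536), x2=-4.6525 (f=0.1207); f(x1) > f(x2) => keep [-5.6735, -3.0000]
Step 3: [-5.6735, -3.0000], x1=-4.6522 (f=0.1210), x2=-4.0213 (f=0.9579); f(x1) < f(x2) => keep [-5.6735, -4.0213]
Final interval: [-5.6735, -4.0213]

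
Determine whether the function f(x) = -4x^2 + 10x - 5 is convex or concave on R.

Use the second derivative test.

f(x) = -4x^2 + 10x - 5
f'(x) = -8x + 10
f''(x) = -8
Since f''(x) = -8 < 0 for all x, f is concave on R.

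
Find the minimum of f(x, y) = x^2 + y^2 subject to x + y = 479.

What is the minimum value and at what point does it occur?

Substitute y = 479 - x into f(x,y) = x^2 + y^2:
g(x) = x^2 + (479 - x)^2 = 2x^2 - 958x + 229441
g'(x) = 4x - 958 = 0  =>  x = 479/2
y = 479 - 479/2 = 479/2
Minimum value = (479/2)^2 + (479/2)^2 = 229441/2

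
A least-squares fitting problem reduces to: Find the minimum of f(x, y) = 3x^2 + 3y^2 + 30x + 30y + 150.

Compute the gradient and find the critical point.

f(x,y) = 3x^2 + 3y^2 + 30x + 30y + 150
df/dx = 6x + (30) = 0  =>  x = -5
df/dy = 6y + (30) = 0  =>  y = -5
f(-5, -5) = 3*(-5)^2 + 3*(-5)^2 + 30*(-5) + 30*(-5) + 150 = 0
Hessian is diagonal with entries 6, 6 > 0, so this is a minimum.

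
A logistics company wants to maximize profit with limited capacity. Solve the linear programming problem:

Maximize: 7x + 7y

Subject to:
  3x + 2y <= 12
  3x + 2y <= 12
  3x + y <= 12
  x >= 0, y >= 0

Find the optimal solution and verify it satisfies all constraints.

Feasible vertices: (0, 0), (0, 6), (4, 0)
Objective 7x + 7y at each vertex:
  (0, 0): 0
  (0, 6): 42
  (4, 0): 28
Maximum is 42 at (0, 6).
Verify constraints at (x, y) = (0, 6):
  3*0 + 2*6 = 12 <= 12 (active)
  3*0 + 2*6 = 12 <= 12 (active)
  3*0 + 1*6 = 6 <= 12
  x = 0 >= 0, y = 6 >= 0. All constraints satisfied.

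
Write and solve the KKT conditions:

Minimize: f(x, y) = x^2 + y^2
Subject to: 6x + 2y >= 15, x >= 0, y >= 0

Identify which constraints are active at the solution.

KKT conditions for min x^2 + y^2 s.t. 6x + 2y >= 15, x >= 0, y >= 0:
Stationarity: 2x = mu*6 + mu_x, 2y = mu*2 + mu_y, with mu, mu_x, mu_y >= 0
Complementary slackness: mu*(6x + 2y - 15) = 0, mu_x*x = 0, mu_y*y = 0
(0, 0) is infeasible (6*0 + 2*0 < 15), so if mu = 0 stationarity would force x = mu_x/2 >= 0, y = mu_y/2 >= 0 with mu_x*x = mu_y*y = 0, i.e. x = y = 0: contradiction. Hence mu > 0 and 6x + 2y = 15 is active.
Try x > 0, y > 0 (so mu_x = mu_y = 0): x = 6*mu/2, y = 2*mu/2
Substitute: 6*(6*mu/2) + 2*(2*mu/2) = 15
  mu*40/2 = 15 => mu = 3/4
x* = 9/4 > 0, y* = 3/4 > 0, consistent with mu_x = mu_y = 0.
f is convex and the constraints are linear, so this KKT point is the global minimum.
f* = 45/8
Active constraints: 6x + 2y >= 15 (holds with equality, mu = 3/4 > 0); x >= 0 and y >= 0 are inactive (mu_x = mu_y = 0).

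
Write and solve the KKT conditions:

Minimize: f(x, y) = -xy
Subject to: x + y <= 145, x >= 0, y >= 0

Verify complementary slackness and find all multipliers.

Problem: min -xy s.t. x + y <= 145 (multiplier lambda), x >= 0 (mu_x), y >= 0 (mu_y)
KKT stationarity: -y + lambda - mu_x = 0, -x + lambda - mu_y = 0, with lambda, mu_x, mu_y >= 0
Complementary slackness: lambda*(x + y - 145) = 0, mu_x*x = 0, mu_y*y = 0
If lambda = 0: y = -mu_x <= 0 and x = -mu_y <= 0 force x = y = 0 with f = 0; but x = y = 145/2 is feasible with f = -21025/4 < 0, so this is not the minimum. Hence lambda > 0 and x + y = 145.
Try x > 0, y > 0 (so mu_x = mu_y = 0): y = lambda, x = lambda => x = y = lambda
x + y = 145 => 2*lambda = 145 => lambda = 145/2
x* = y* = 145/2 > 0, consistent with mu_x = mu_y = 0.
(Any feasible point with x = 0 or y = 0 has f = 0 > -21025/4, so the minimum is not on those boundaries.)
min(-xy) = -21025/4 (i.e. max xy = 21025/4)
Multipliers: lambda = 145/2, mu_x = 0, mu_y = 0
Complementary slackness: lambda*(x + y - 145) = 145/2*(145/2 + 145/2 - 145) = 0, mu_x*x = 0*145/2 = 0, mu_y*y = 0*145/2 = 0. Satisfied.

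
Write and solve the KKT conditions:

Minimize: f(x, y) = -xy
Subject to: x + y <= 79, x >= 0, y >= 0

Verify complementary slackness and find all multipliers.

Problem: min -xy s.t. x + y <= 79 (multiplier lambda), x >= 0 (mu_x), y >= 0 (mu_y)
KKT stationarity: -y + lambda - mu_x = 0, -x + lambda - mu_y = 0, with lambda, mu_x, mu_y >= 0
Complementary slackness: lambda*(x + y - 79) = 0, mu_x*x = 0, mu_y*y = 0
If lambda = 0: y = -mu_x <= 0 and x = -mu_y <= 0 force x = y = 0 with f = 0; but x = y = 79/2 is feasible with f = -6241/4 < 0, so this is not the minimum. Hence lambda > 0 and x + y = 79.
Try x > 0, y > 0 (so mu_x = mu_y = 0): y = lambda, x = lambda => x = y = lambda
x + y = 79 => 2*lambda = 79 => lambda = 79/2
x* = y* = 79/2 > 0, consistent with mu_x = mu_y = 0.
(Any feasible point with x = 0 or y = 0 has f = 0 > -6241/4, so the minimum is not on those boundaries.)
min(-xy) = -6241/4 (i.e. max xy = 6241/4)
Multipliers: lambda = 79/2, mu_x = 0, mu_y = 0
Complementary slackness: lambda*(x + y - 79) = 79/2*(79/2 + 79/2 - 79) = 0, mu_x*x = 0*79/2 = 0, mu_y*y = 0*79/2 = 0. Satisfied.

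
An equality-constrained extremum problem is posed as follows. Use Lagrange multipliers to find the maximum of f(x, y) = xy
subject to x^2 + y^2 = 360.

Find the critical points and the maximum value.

Lagrange conditions: y = 2*lambda*x and x = 2*lambda*y
If x = 0 then y = 0, violating the constraint, so x, y != 0.
Dividing: y/x = x/y => x^2 = y^2 => y = x or y = -x
Constraint: 2x^2 = 360 => x^2 = 180 => x = +/-sqrt(180)
Critical points: (sqrt(180), sqrt(180)), (-sqrt(180), -sqrt(180)), (sqrt(180), -sqrt(180)), (-sqrt(180), sqrt(180))
  y = x:  xy = x^2 = 180  at (sqrt(180), sqrt(180)) and (-sqrt(180), -sqrt(180))
  y = -x: xy = -x^2 = -180 at (sqrt(180), -sqrt(180)) and (-sqrt(180), sqrt(180))
Maximum xy = 180 at (sqrt(180), sqrt(180)) and (-sqrt(180), -sqrt(180))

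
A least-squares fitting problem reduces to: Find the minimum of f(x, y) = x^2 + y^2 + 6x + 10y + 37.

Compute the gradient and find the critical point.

f(x,y) = x^2 + y^2 + 6x + 10y + 37
df/dx = 2x + (6) = 0  =>  x = -3
df/dy = 2y + (10) = 0  =>  y = -5
f(-3, -5) = 1*(-3)^2 + 1*(-5)^2 + 6*(-3) + 10*(-5) + 37 = 3
Hessian is diagonal with entries 2, 2 > 0, so this is a minimum.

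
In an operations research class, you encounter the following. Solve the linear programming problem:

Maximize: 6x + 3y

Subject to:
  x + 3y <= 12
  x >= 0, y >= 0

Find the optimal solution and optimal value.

The feasible region has vertices at [(0, 0), (12, 0), (0, 4)].
Checking objective 6x + 3y at each vertex:
  (0, 0): 6*0 + 3*0 = 0
  (12, 0): 6*12 + 3*0 = 72
  (0, 4): 6*0 + 3*4 = 12
Maximum is 72 at (12, 0).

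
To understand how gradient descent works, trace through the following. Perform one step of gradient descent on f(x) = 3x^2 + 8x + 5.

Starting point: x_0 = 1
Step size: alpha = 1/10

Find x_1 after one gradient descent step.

f(x) = 3x^2 + 8x + 5
f'(x) = 6x + 8
f'(1) = 6*1 + (8) = 14
x_1 = x_0 - alpha * f'(x_0) = 1 - 1/10 * 14 = -2/5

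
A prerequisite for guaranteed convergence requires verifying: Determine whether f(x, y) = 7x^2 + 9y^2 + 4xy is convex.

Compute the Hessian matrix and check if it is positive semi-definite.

f(x,y) = 7x^2 + 9y^2 + 4xy
Hessian H = [[14, 4], [4, 18]]
trace(H) = 32, det(H) = 236
Eigenvalues: (32 +/- sqrt(80)) / 2 = 20.47, 11.53
Since both eigenvalues > 0, f is convex.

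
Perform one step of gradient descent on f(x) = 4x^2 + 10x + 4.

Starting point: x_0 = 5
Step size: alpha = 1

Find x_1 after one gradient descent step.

f(x) = 4x^2 + 10x + 4
f'(x) = 8x + 10
f'(5) = 8*5 + (10) = 50
x_1 = x_0 - alpha * f'(x_0) = 5 - 1 * 50 = -45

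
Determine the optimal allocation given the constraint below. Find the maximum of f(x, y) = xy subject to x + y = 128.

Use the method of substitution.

Substitute y = 128 - x into f(x,y) = xy:
g(x) = x(128 - x) = 128x - x^2
g'(x) = 128 - 2x = 0  =>  x = 64
y = 128 - 64 = 64
Maximum value = 64 * 64 = 4096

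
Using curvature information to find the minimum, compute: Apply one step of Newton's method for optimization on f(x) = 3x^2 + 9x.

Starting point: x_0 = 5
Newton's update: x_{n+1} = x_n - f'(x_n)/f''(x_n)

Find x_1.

f(x) = 3x^2 + 9x
f'(x) = 6x + (9), f''(x) = 6
Newton step: x_1 = x_0 - f'(x_0)/f''(x_0)
f'(5) = 39
x_1 = 5 - 39/6 = -3/2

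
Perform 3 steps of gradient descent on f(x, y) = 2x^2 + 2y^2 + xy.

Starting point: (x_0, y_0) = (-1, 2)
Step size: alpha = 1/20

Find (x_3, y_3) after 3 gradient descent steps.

f(x,y) = 2x^2 + 2y^2 + xy
grad_x = 4x + 1y, grad_y = 4y + 1x
Step 1: grad = (-2, 7), (-9/10, 33/20)
Step 2: grad = (-39/20, 57/10), (-321/400, 273/200)
Step 3: grad = (-369/200, 1863/400), (-2841/4000, 9057/8000)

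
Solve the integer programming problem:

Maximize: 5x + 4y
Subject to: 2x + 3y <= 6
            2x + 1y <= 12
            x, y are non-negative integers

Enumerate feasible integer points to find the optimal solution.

Constraint 1: 2x + 3y <= 6
Constraint 2: 2x + 1y <= 12
Feasible x range (need y >= 0): 0 <= x <= min(6/2, 12/2) => x in {0, ..., 3}.
Enumerate feasible integer points row by row (the coefficient of y is 4 > 0, so for each x the largest feasible y gives the best value):
  x = 0: y <= min((6 - 2*0)/3, (12 - 2*0)/1) => y in {0, ..., 2}; best 5*0 + 4*2 = 8
  x = 1: y <= min((6 - 2*1)/3, (12 - 2*1)/1) => y in {0, ..., 1}; best 5*1 + 4*1 = 9
  x = 2: y <= min((6 - 2*2)/3, (12 - 2*2)/1) => y in {0}; best 5*2 + 4*0 = 10
  x = 3: y <= min((6 - 2*3)/3, (12 - 2*3)/1) => y in {0}; best 5*3 + 4*0 = 15
The maximum 5x + 4y = 15 is achieved at x = 3, y = 0.
Check: 2*3 + 3*0 = 6 <= 6 and 2*3 + 1*0 = 6 <= 12.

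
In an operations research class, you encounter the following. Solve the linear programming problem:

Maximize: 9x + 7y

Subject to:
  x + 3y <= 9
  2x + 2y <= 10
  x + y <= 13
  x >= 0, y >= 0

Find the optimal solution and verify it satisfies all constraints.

Feasible vertices: (0, 0), (0, 3), (3, 2), (5, 0)
Objective 9x + 7y at each vertex:
  (0, 0): 0
  (0, 3): 21
  (3, 2): 41
  (5, 0): 45
Maximum is 45 at (5, 0).
Verify constraints at (x, y) = (5, 0):
  1*5 + 3*0 = 5 <= 9
  2*5 + 2*0 = 10 <= 10 (active)
  1*5 + 1*0 = 5 <= 13
  x = 5 >= 0, y = 0 >= 0. All constraints satisfied.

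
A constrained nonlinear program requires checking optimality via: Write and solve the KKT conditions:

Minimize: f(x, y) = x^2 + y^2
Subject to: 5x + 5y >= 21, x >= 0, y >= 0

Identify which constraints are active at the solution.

KKT conditions for min x^2 + y^2 s.t. 5x + 5y >= 21, x >= 0, y >= 0:
Stationarity: 2x = mu*5 + mu_x, 2y = mu*5 + mu_y, with mu, mu_x, mu_y >= 0
Complementary slackness: mu*(5x + 5y - 21) = 0, mu_x*x = 0, mu_y*y = 0
(0, 0) is infeasible (5*0 + 5*0 < 21), so if mu = 0 stationarity would force x = mu_x/2 >= 0, y = mu_y/2 >= 0 with mu_x*x = mu_y*y = 0, i.e. x = y = 0: contradiction. Hence mu > 0 and 5x + 5y = 21 is active.
Try x > 0, y > 0 (so mu_x = mu_y = 0): x = 5*mu/2, y = 5*mu/2
Substitute: 5*(5*mu/2) + 5*(5*mu/2) = 21
  mu*50/2 = 21 => mu = 21/25
x* = 21/10 > 0, y* = 21/10 > 0, consistent with mu_x = mu_y = 0.
f is convex and the constraints are linear, so this KKT point is the global minimum.
f* = 441/50
Active constraints: 5x + 5y >= 21 (holds with equality, mu = 21/25 > 0); x >= 0 and y >= 0 are inactive (mu_x = mu_y = 0).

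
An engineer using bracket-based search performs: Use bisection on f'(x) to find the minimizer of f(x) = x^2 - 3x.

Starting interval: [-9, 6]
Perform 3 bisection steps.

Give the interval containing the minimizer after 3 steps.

Finding critical point of f(x) = x^2 - 3x using bisection on f'(x) = 2x + -3.
f'(x) = 0 when x = 3/2.
Starting interval: [-9, 6]
Step 1: mid = -3/2, f'(mid) = -6, new interval = [-3/2, 6]
Step 2: mid = 9/4, f'(mid) = 3/2, new interval = [-3/2, 9/4]
Step 3: mid = 3/8, f'(mid) = -9/4, new interval = [3/8, 9/4]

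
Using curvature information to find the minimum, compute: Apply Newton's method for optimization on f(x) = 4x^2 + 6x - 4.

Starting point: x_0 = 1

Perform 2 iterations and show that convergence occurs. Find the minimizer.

f(x) = 4x^2 + 6x - 4, f'(x) = 8x + (6), f''(x) = 8
Step 1: f'(1) = 14, x_1 = 1 - 14/8 = -3/4
Step 2: f'(-3/4) = 0, x_2 = -3/4 (converged)
Newton's method converges in 1 step for quadratics.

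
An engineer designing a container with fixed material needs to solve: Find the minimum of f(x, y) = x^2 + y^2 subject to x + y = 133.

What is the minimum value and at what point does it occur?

Substitute y = 133 - x into f(x,y) = x^2 + y^2:
g(x) = x^2 + (133 - x)^2 = 2x^2 - 266x + 17689
g'(x) = 4x - 266 = 0  =>  x = 133/2
y = 133 - 133/2 = 133/2
Minimum value = (133/2)^2 + (133/2)^2 = 17689/2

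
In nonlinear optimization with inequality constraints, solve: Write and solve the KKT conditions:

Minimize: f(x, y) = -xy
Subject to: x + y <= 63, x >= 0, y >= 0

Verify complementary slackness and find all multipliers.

Problem: min -xy s.t. x + y <= 63 (multiplier lambda), x >= 0 (mu_x), y >= 0 (mu_y)
KKT stationarity: -y + lambda - mu_x = 0, -x + lambda - mu_y = 0, with lambda, mu_x, mu_y >= 0
Complementary slackness: lambda*(x + y - 63) = 0, mu_x*x = 0, mu_y*y = 0
If lambda = 0: y = -mu_x <= 0 and x = -mu_y <= 0 force x = y = 0 with f = 0; but x = y = 63/2 is feasible with f = -3969/4 < 0, so this is not the minimum. Hence lambda > 0 and x + y = 63.
Try x > 0, y > 0 (so mu_x = mu_y = 0): y = lambda, x = lambda => x = y = lambda
x + y = 63 => 2*lambda = 63 => lambda = 63/2
x* = y* = 63/2 > 0, consistent with mu_x = mu_y = 0.
(Any feasible point with x = 0 or y = 0 has f = 0 > -3969/4, so the minimum is not on those boundaries.)
min(-xy) = -3969/4 (i.e. max xy = 3969/4)
Multipliers: lambda = 63/2, mu_x = 0, mu_y = 0
Complementary slackness: lambda*(x + y - 63) = 63/2*(63/2 + 63/2 - 63) = 0, mu_x*x = 0*63/2 = 0, mu_y*y = 0*63/2 = 0. Satisfied.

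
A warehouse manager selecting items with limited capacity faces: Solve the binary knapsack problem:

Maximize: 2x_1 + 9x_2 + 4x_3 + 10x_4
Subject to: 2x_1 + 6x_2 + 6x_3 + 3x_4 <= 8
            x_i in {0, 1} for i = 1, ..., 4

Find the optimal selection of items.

Items: item 1 (v=2, w=2), item 2 (v=9, w=6), item 3 (v=4, w=6), item 4 (v=10, w=3)
Capacity: 8
Checking all 16 subsets (w = total weight, v = total value):
  {}: w = 0, v = 0
  {1}: w = 2, v = 2
  {2}: w = 6, v = 9
  {3}: w = 6, v = 4
  {4}: w = 3, v = 10
  {1, 2}: w = 8, v = 11
  {1, 3}: w = 8, v = 6
  {1, 4}: w = 5, v = 12
  {2, 3}: w = 12 > 8, infeasible
  {2, 4}: w = 9 > 8, infeasible
  {3, 4}: w = 9 > 8, infeasible
  {1, 2, 3}: w = 14 > 8, infeasible
  {1, 2, 4}: w = 11 > 8, infeasible
  {1, 3, 4}: w = 11 > 8, infeasible
  {2, 3, 4}: w = 15 > 8, infeasible
  {1, 2, 3, 4}: w = 17 > 8, infeasible
Best feasible subset: items [1, 4]
Total weight: 5 <= 8, total value: 12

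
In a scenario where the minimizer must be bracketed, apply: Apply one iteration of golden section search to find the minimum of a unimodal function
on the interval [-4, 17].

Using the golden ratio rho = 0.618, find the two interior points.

Golden section search on [-4, 17].
Golden ratio rho = 0.618 (approx).
Interior points:
  x_1 = -4 + (1-0.618)*21 = 4.0220
  x_2 = -4 + 0.618*21 = 8.9780
Compare f(x_1) and f(x_2) to determine which subinterval to keep.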